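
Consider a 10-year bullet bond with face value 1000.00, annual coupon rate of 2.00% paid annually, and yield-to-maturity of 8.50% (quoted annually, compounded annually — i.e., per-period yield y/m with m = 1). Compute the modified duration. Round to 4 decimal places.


Answer: Modified duration = 8.1272

Derivation:
Coupon per period c = face * coupon_rate / m = 20.000000
Periods per year m = 1; per-period yield y/m = 0.085000
Number of cashflows N = 10
Cashflows (t years, CF_t, discount factor 1/(1+y/m)^(m*t), PV):
  t = 1.0000: CF_t = 20.000000, DF = 0.921659, PV = 18.433180
  t = 2.0000: CF_t = 20.000000, DF = 0.849455, PV = 16.989106
  t = 3.0000: CF_t = 20.000000, DF = 0.782908, PV = 15.658162
  t = 4.0000: CF_t = 20.000000, DF = 0.721574, PV = 14.431486
  t = 5.0000: CF_t = 20.000000, DF = 0.665045, PV = 13.300908
  t = 6.0000: CF_t = 20.000000, DF = 0.612945, PV = 12.258902
  t = 7.0000: CF_t = 20.000000, DF = 0.564926, PV = 11.298527
  t = 8.0000: CF_t = 20.000000, DF = 0.520669, PV = 10.413389
  t = 9.0000: CF_t = 20.000000, DF = 0.479880, PV = 9.597594
  t = 10.0000: CF_t = 1020.000000, DF = 0.442285, PV = 451.131123
Price P = sum_t PV_t = 573.512376
First compute Macaulay numerator sum_t t * PV_t:
  t * PV_t at t = 1.0000: 18.433180
  t * PV_t at t = 2.0000: 33.978211
  t * PV_t at t = 3.0000: 46.974486
  t * PV_t at t = 4.0000: 57.725943
  t * PV_t at t = 5.0000: 66.504542
  t * PV_t at t = 6.0000: 73.553411
  t * PV_t at t = 7.0000: 79.089689
  t * PV_t at t = 8.0000: 83.307112
  t * PV_t at t = 9.0000: 86.378342
  t * PV_t at t = 10.0000: 4511.311233
Macaulay duration D = 5057.256149 / 573.512376 = 8.818042
Modified duration = D / (1 + y/m) = 8.818042 / (1 + 0.085000) = 8.127228


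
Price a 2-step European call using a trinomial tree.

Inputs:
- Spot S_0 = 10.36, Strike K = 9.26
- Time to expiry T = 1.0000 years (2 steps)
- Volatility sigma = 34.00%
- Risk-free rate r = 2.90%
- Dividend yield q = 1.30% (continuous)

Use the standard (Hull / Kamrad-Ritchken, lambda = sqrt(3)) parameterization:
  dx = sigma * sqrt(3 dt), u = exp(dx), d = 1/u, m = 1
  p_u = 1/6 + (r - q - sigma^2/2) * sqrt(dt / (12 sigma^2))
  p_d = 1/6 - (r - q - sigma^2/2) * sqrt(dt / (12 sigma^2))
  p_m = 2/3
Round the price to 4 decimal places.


Answer: Price = V(0,0) = 1.9994

Derivation:
dt = T/N = 0.500000; dx = sigma*sqrt(3*dt) = 0.416413
u = exp(dx) = 1.516512; d = 1/u = 0.659408
p_u = 0.141571, p_m = 0.666667, p_d = 0.191762
Discount per step: exp(-r*dt) = 0.985605
Stock lattice S(k, j) with j the centered position index:
  k=0: S(0,+0) = 10.3600
  k=1: S(1,-1) = 6.8315; S(1,+0) = 10.3600; S(1,+1) = 15.7111
  k=2: S(2,-2) = 4.5047; S(2,-1) = 6.8315; S(2,+0) = 10.3600; S(2,+1) = 15.7111; S(2,+2) = 23.8260
Terminal payoffs V(N, j) = max(S_T - K, 0):
  V(2,-2) = 0.000000; V(2,-1) = 0.000000; V(2,+0) = 1.100000; V(2,+1) = 6.451069; V(2,+2) = 14.566032
Backward induction: V(k, j) = exp(-r*dt) * [p_u * V(k+1, j+1) + p_m * V(k+1, j) + p_d * V(k+1, j-1)]
  V(1,-1) = exp(-r*dt) * [p_u*1.100000 + p_m*0.000000 + p_d*0.000000] = 0.153487
  V(1,+0) = exp(-r*dt) * [p_u*6.451069 + p_m*1.100000 + p_d*0.000000] = 1.622916
  V(1,+1) = exp(-r*dt) * [p_u*14.566032 + p_m*6.451069 + p_d*1.100000] = 6.479152
  V(0,+0) = exp(-r*dt) * [p_u*6.479152 + p_m*1.622916 + p_d*0.153487] = 1.999437


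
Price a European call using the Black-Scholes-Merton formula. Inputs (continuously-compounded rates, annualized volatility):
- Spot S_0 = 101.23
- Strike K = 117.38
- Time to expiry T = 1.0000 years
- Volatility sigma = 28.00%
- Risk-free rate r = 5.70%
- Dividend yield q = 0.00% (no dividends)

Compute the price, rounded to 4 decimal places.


Answer: Price = 7.5986

Derivation:
d1 = (ln(S/K) + (r - q + 0.5*sigma^2) * T) / (sigma * sqrt(T)) = -0.18507636
d2 = d1 - sigma * sqrt(T) = -0.46507636
exp(-rT) = 0.94459407; exp(-qT) = 1.00000000
C = S_0 * exp(-qT) * N(d1) - K * exp(-rT) * N(d2)
N(d1) = 0.42658457; N(d2) = 0.32093839
C = 101.2300 * 1.00000000 * 0.42658457 - 117.3800 * 0.94459407 * 0.32093839 = 7.5986


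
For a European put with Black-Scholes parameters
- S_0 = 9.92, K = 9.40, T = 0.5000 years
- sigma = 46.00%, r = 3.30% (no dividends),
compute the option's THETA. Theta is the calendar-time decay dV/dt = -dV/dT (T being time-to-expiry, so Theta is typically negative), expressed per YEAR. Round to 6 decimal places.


d1 = 0.3788961961; d2 = 0.0536270767
phi(d1) = 0.3713093646; exp(-qT) = 1.0000000000; exp(-rT) = 0.9836353794
Theta = -S*exp(-qT)*phi(d1)*sigma/(2*sqrt(T)) + r*K*exp(-rT)*N(-d2) - q*S*exp(-qT)*N(-d1)
N(-d1) = 0.3523824745; N(-d2) = 0.4786161417; sqrt(T) = 0.7071067812
Term 1 = -9.9200 * 1.0000000000 * 0.3713093646 * 0.4600 / (2 * 0.7071067812) = -1.1980926627
Term 2 = 0.0330 * 9.4000 * 0.9836353794 * 0.4786161417 = 0.1460371255
Term 3 = 0 (no dividend yield, q = 0)
Theta = -1.1980926627 + (0.1460371255) + (0.0000000000) = -1.052056

Answer: Theta = -1.052056


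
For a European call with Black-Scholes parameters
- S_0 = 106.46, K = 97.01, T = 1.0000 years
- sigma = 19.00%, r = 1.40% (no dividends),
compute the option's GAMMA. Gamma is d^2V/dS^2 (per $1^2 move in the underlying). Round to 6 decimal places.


d1 = 0.6579224304; d2 = 0.4679224304
phi(d1) = 0.3213033793; exp(-qT) = 1.0000000000; exp(-rT) = 0.9860975443
Gamma = exp(-qT) * phi(d1) / (S * sigma * sqrt(T)) = 1.0000000000 * 0.3213033793 / (106.4600 * 0.1900 * 1.0000000000) = 0.015885

Answer: Gamma = 0.015885


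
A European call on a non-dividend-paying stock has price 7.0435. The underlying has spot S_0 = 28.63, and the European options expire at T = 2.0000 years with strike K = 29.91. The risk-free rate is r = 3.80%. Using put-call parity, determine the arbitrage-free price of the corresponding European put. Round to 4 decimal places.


Answer: Put price = 6.1346

Derivation:
Put-call parity: C - P = S_0 * exp(-qT) - K * exp(-rT).
S_0 * exp(-qT) = 28.6300 * 1.00000000 = 28.63000000
K * exp(-rT) = 29.9100 * 0.92681621 = 27.72107274
P = C - S*exp(-qT) + K*exp(-rT)
P = 7.0435 - 28.63000000 + 27.72107274 = 6.1346


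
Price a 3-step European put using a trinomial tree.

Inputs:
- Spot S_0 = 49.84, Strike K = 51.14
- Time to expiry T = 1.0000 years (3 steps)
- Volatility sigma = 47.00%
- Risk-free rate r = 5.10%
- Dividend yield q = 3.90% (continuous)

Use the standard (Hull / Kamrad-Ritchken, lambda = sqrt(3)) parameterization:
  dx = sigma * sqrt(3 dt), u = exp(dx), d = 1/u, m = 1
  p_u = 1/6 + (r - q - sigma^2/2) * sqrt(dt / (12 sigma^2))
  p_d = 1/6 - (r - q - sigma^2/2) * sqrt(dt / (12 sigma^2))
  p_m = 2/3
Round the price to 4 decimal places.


Answer: Price = V(0,0) = 8.6571

Derivation:
dt = T/N = 0.333333; dx = sigma*sqrt(3*dt) = 0.470000
u = exp(dx) = 1.599994; d = 1/u = 0.625002
p_u = 0.131755, p_m = 0.666667, p_d = 0.201578
Discount per step: exp(-r*dt) = 0.983144
Stock lattice S(k, j) with j the centered position index:
  k=0: S(0,+0) = 49.8400
  k=1: S(1,-1) = 31.1501; S(1,+0) = 49.8400; S(1,+1) = 79.7437
  k=2: S(2,-2) = 19.4689; S(2,-1) = 31.1501; S(2,+0) = 49.8400; S(2,+1) = 79.7437; S(2,+2) = 127.5895
  k=3: S(3,-3) = 12.1681; S(3,-2) = 19.4689; S(3,-1) = 31.1501; S(3,+0) = 49.8400; S(3,+1) = 79.7437; S(3,+2) = 127.5895; S(3,+3) = 204.1424
Terminal payoffs V(N, j) = max(K - S_T, 0):
  V(3,-3) = 38.971899; V(3,-2) = 31.671109; V(3,-1) = 19.989887; V(3,+0) = 1.300000; V(3,+1) = 0.000000; V(3,+2) = 0.000000; V(3,+3) = 0.000000
Backward induction: V(k, j) = exp(-r*dt) * [p_u * V(k+1, j+1) + p_m * V(k+1, j) + p_d * V(k+1, j-1)]
  V(2,-2) = exp(-r*dt) * [p_u*19.989887 + p_m*31.671109 + p_d*38.971899] = 31.071002
  V(2,-1) = exp(-r*dt) * [p_u*1.300000 + p_m*19.989887 + p_d*31.671109] = 19.546934
  V(2,+0) = exp(-r*dt) * [p_u*0.000000 + p_m*1.300000 + p_d*19.989887] = 4.813657
  V(2,+1) = exp(-r*dt) * [p_u*0.000000 + p_m*0.000000 + p_d*1.300000] = 0.257634
  V(2,+2) = exp(-r*dt) * [p_u*0.000000 + p_m*0.000000 + p_d*0.000000] = 0.000000
  V(1,-1) = exp(-r*dt) * [p_u*4.813657 + p_m*19.546934 + p_d*31.071002] = 19.592820
  V(1,+0) = exp(-r*dt) * [p_u*0.257634 + p_m*4.813657 + p_d*19.546934] = 7.062198
  V(1,+1) = exp(-r*dt) * [p_u*0.000000 + p_m*0.257634 + p_d*4.813657] = 1.122832
  V(0,+0) = exp(-r*dt) * [p_u*1.122832 + p_m*7.062198 + p_d*19.592820] = 8.657123


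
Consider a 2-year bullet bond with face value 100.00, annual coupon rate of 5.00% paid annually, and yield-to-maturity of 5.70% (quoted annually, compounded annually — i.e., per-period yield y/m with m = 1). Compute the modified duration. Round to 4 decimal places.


Answer: Modified duration = 1.8468

Derivation:
Coupon per period c = face * coupon_rate / m = 5.000000
Periods per year m = 1; per-period yield y/m = 0.057000
Number of cashflows N = 2
Cashflows (t years, CF_t, discount factor 1/(1+y/m)^(m*t), PV):
  t = 1.0000: CF_t = 5.000000, DF = 0.946074, PV = 4.730369
  t = 2.0000: CF_t = 105.000000, DF = 0.895056, PV = 93.980840
Price P = sum_t PV_t = 98.711209
First compute Macaulay numerator sum_t t * PV_t:
  t * PV_t at t = 1.0000: 4.730369
  t * PV_t at t = 2.0000: 187.961681
Macaulay duration D = 192.692050 / 98.711209 = 1.952079
Modified duration = D / (1 + y/m) = 1.952079 / (1 + 0.057000) = 1.846811


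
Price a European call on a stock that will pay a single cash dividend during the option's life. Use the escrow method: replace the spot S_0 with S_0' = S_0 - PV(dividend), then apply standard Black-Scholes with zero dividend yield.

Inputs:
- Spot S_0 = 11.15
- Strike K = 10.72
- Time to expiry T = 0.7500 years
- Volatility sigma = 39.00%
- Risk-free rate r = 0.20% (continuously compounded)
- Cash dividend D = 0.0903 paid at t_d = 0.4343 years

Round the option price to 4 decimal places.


PV(D) = D * exp(-r * t_d) = 0.0903 * 0.99913178 = 0.09022160
S_0' = S_0 - PV(D) = 11.1500 - 0.09022160 = 11.05977840
d1 = (ln(S_0'/K) + (r + sigma^2/2)*T) / (sigma*sqrt(T)) = 0.26570342
d2 = d1 - sigma*sqrt(T) = -0.07204649
exp(-rT) = 0.99850112
N(d1) = 0.60476618; N(d2) = 0.47128245
C = S_0' * N(d1) - K * exp(-rT) * N(d2) = 11.05977840 * 0.60476618 - 10.7200 * 0.99850112 * 0.47128245 = 1.6440

Answer: Price = 1.6440


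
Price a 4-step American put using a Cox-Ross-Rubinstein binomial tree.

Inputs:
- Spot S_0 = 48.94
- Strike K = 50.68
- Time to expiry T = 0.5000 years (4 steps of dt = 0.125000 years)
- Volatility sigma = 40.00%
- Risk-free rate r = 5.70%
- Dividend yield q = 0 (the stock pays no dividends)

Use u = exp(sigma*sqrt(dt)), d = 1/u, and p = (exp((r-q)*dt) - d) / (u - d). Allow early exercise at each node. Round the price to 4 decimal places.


dt = T/N = 0.125000
u = exp(sigma*sqrt(dt)) = 1.151910; d = 1/u = 0.868123
p = (exp((r-q)*dt) - d) / (u - d) = 0.489900
Discount per step: exp(-r*dt) = 0.992900
Stock lattice S(k, i) with i counting down-moves:
  k=0: S(0,0) = 48.9400
  k=1: S(1,0) = 56.3745; S(1,1) = 42.4860
  k=2: S(2,0) = 64.9383; S(2,1) = 48.9400; S(2,2) = 36.8831
  k=3: S(3,0) = 74.8031; S(3,1) = 56.3745; S(3,2) = 42.4860; S(3,3) = 32.0190
  k=4: S(4,0) = 86.1664; S(4,1) = 64.9383; S(4,2) = 48.9400; S(4,3) = 36.8831; S(4,4) = 27.7965
Terminal payoffs V(N, i) = max(K - S_T, 0):
  V(4,0) = 0.000000; V(4,1) = 0.000000; V(4,2) = 1.740000; V(4,3) = 13.796941; V(4,4) = 22.883513
Backward induction: V(k, i) = exp(-r*dt) * [p * V(k+1, i) + (1-p) * V(k+1, i+1)]; then take max(V_cont, immediate exercise) for American.
  V(3,0) = exp(-r*dt) * [p*0.000000 + (1-p)*0.000000] = 0.000000; exercise = 0.000000; V(3,0) = max -> 0.000000
  V(3,1) = exp(-r*dt) * [p*0.000000 + (1-p)*1.740000] = 0.881272; exercise = 0.000000; V(3,1) = max -> 0.881272
  V(3,2) = exp(-r*dt) * [p*1.740000 + (1-p)*13.796941] = 7.834227; exercise = 8.194039; V(3,2) = max -> 8.194039
  V(3,3) = exp(-r*dt) * [p*13.796941 + (1-p)*22.883513] = 18.301140; exercise = 18.660952; V(3,3) = max -> 18.660952
  V(2,0) = exp(-r*dt) * [p*0.000000 + (1-p)*0.881272] = 0.446345; exercise = 0.000000; V(2,0) = max -> 0.446345
  V(2,1) = exp(-r*dt) * [p*0.881272 + (1-p)*8.194039] = 4.578774; exercise = 1.740000; V(2,1) = max -> 4.578774
  V(2,2) = exp(-r*dt) * [p*8.194039 + (1-p)*18.660952] = 13.437129; exercise = 13.796941; V(2,2) = max -> 13.796941
  V(1,0) = exp(-r*dt) * [p*0.446345 + (1-p)*4.578774] = 2.536162; exercise = 0.000000; V(1,0) = max -> 2.536162
  V(1,1) = exp(-r*dt) * [p*4.578774 + (1-p)*13.796941] = 9.215069; exercise = 8.194039; V(1,1) = max -> 9.215069
  V(0,0) = exp(-r*dt) * [p*2.536162 + (1-p)*9.215069] = 5.900878; exercise = 1.740000; V(0,0) = max -> 5.900878

Answer: Price = V(0,0) = 5.9009


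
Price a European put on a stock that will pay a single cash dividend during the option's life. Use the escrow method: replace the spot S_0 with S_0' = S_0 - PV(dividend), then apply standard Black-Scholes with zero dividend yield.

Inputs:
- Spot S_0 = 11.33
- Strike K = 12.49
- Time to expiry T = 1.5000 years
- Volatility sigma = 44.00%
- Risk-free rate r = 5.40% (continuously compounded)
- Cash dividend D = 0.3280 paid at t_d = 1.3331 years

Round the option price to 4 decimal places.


PV(D) = D * exp(-r * t_d) = 0.3280 * 0.93054262 = 0.30521798
S_0' = S_0 - PV(D) = 11.3300 - 0.30521798 = 11.02478202
d1 = (ln(S_0'/K) + (r + sigma^2/2)*T) / (sigma*sqrt(T)) = 0.18819750
d2 = d1 - sigma*sqrt(T) = -0.35069024
exp(-rT) = 0.92219369
N(-d1) = 0.42536092; N(-d2) = 0.63708963
P = K * exp(-rT) * N(-d2) - S_0' * N(-d1) = 12.4900 * 0.92219369 * 0.63708963 - 11.02478202 * 0.42536092 = 2.6486

Answer: Price = 2.6486


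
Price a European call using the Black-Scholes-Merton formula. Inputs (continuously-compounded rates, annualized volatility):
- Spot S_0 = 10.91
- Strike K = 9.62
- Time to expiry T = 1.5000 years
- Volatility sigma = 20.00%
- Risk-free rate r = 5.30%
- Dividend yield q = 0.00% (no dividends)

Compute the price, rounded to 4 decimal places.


d1 = (ln(S/K) + (r - q + 0.5*sigma^2) * T) / (sigma * sqrt(T)) = 0.96075330
d2 = d1 - sigma * sqrt(T) = 0.71580432
exp(-rT) = 0.92357802; exp(-qT) = 1.00000000
C = S_0 * exp(-qT) * N(d1) - K * exp(-rT) * N(d2)
N(d1) = 0.83166189; N(d2) = 0.76294391
C = 10.9100 * 1.00000000 * 0.83166189 - 9.6200 * 0.92357802 * 0.76294391 = 2.2948

Answer: Price = 2.2948


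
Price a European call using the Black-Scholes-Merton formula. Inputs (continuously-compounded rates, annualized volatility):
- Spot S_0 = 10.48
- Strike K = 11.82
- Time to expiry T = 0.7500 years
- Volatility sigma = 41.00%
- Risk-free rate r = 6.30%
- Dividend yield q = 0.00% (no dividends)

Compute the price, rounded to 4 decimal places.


d1 = (ln(S/K) + (r - q + 0.5*sigma^2) * T) / (sigma * sqrt(T)) = -0.02826716
d2 = d1 - sigma * sqrt(T) = -0.38333758
exp(-rT) = 0.95384891; exp(-qT) = 1.00000000
C = S_0 * exp(-qT) * N(d1) - K * exp(-rT) * N(d2)
N(d1) = 0.48872454; N(d2) = 0.35073474
C = 10.4800 * 1.00000000 * 0.48872454 - 11.8200 * 0.95384891 * 0.35073474 = 1.1675

Answer: Price = 1.1675


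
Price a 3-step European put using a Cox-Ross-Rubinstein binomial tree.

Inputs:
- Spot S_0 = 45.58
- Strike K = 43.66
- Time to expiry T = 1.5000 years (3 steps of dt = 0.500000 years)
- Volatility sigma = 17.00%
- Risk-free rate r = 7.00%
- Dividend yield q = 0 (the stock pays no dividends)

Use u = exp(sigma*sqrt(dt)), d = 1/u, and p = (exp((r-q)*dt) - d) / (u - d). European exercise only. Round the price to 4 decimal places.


dt = T/N = 0.500000
u = exp(sigma*sqrt(dt)) = 1.127732; d = 1/u = 0.886736
p = (exp((r-q)*dt) - d) / (u - d) = 0.617786
Discount per step: exp(-r*dt) = 0.965605
Stock lattice S(k, i) with i counting down-moves:
  k=0: S(0,0) = 45.5800
  k=1: S(1,0) = 51.4020; S(1,1) = 40.4174
  k=2: S(2,0) = 57.9677; S(2,1) = 45.5800; S(2,2) = 35.8396
  k=3: S(3,0) = 65.3720; S(3,1) = 51.4020; S(3,2) = 40.4174; S(3,3) = 31.7802
Terminal payoffs V(N, i) = max(K - S_T, 0):
  V(3,0) = 0.000000; V(3,1) = 0.000000; V(3,2) = 3.242580; V(3,3) = 11.879765
Backward induction: V(k, i) = exp(-r*dt) * [p * V(k+1, i) + (1-p) * V(k+1, i+1)].
  V(2,0) = exp(-r*dt) * [p*0.000000 + (1-p)*0.000000] = 0.000000
  V(2,1) = exp(-r*dt) * [p*0.000000 + (1-p)*3.242580] = 1.196731
  V(2,2) = exp(-r*dt) * [p*3.242580 + (1-p)*11.879765] = 6.318758
  V(1,0) = exp(-r*dt) * [p*0.000000 + (1-p)*1.196731] = 0.441675
  V(1,1) = exp(-r*dt) * [p*1.196731 + (1-p)*6.318758] = 3.045944
  V(0,0) = exp(-r*dt) * [p*0.441675 + (1-p)*3.045944] = 1.387635

Answer: Price = V(0,0) = 1.3876


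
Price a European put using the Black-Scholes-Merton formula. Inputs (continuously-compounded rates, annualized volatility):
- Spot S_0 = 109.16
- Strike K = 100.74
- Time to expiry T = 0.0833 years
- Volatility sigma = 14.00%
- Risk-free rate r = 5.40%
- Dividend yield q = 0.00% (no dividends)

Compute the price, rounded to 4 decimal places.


Answer: Price = 0.0275

Derivation:
d1 = (ln(S/K) + (r - q + 0.5*sigma^2) * T) / (sigma * sqrt(T)) = 2.11813527
d2 = d1 - sigma * sqrt(T) = 2.07772884
exp(-rT) = 0.99551190; exp(-qT) = 1.00000000
P = K * exp(-rT) * N(-d2) - S_0 * exp(-qT) * N(-d1)
N(-d1) = 0.01708181; N(-d2) = 0.01886717
P = 100.7400 * 0.99551190 * 0.01886717 - 109.1600 * 1.00000000 * 0.01708181 = 0.0275


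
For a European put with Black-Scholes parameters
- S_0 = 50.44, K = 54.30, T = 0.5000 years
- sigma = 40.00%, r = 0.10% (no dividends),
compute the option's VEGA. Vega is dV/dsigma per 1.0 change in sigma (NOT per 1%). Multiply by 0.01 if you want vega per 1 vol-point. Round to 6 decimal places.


d1 = -0.1175201424; d2 = -0.4003628549
phi(d1) = 0.3961968778; exp(-qT) = 1.0000000000; exp(-rT) = 0.9995001250
Vega = S * exp(-qT) * phi(d1) * sqrt(T) = 50.4400 * 1.0000000000 * 0.3961968778 * 0.7071067812 = 14.130942

Answer: Vega = 14.130942


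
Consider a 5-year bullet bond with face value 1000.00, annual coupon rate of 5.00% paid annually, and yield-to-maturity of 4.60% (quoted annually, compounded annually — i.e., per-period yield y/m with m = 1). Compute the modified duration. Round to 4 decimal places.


Coupon per period c = face * coupon_rate / m = 50.000000
Periods per year m = 1; per-period yield y/m = 0.046000
Number of cashflows N = 5
Cashflows (t years, CF_t, discount factor 1/(1+y/m)^(m*t), PV):
  t = 1.0000: CF_t = 50.000000, DF = 0.956023, PV = 47.801147
  t = 2.0000: CF_t = 50.000000, DF = 0.913980, PV = 45.698994
  t = 3.0000: CF_t = 50.000000, DF = 0.873786, PV = 43.689286
  t = 4.0000: CF_t = 50.000000, DF = 0.835359, PV = 41.767960
  t = 5.0000: CF_t = 1050.000000, DF = 0.798623, PV = 838.553694
Price P = sum_t PV_t = 1017.511081
First compute Macaulay numerator sum_t t * PV_t:
  t * PV_t at t = 1.0000: 47.801147
  t * PV_t at t = 2.0000: 91.397987
  t * PV_t at t = 3.0000: 131.067859
  t * PV_t at t = 4.0000: 167.071841
  t * PV_t at t = 5.0000: 4192.768470
Macaulay duration D = 4630.107304 / 1017.511081 = 4.550424
Modified duration = D / (1 + y/m) = 4.550424 / (1 + 0.046000) = 4.350310

Answer: Modified duration = 4.3503


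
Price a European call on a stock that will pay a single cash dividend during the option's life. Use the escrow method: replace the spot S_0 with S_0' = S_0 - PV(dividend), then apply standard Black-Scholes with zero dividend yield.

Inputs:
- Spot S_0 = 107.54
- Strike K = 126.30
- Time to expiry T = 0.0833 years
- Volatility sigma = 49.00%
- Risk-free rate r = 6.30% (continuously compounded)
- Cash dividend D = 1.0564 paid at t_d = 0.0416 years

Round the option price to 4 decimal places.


PV(D) = D * exp(-r * t_d) = 1.0564 * 0.99738263 = 1.05363501
S_0' = S_0 - PV(D) = 107.5400 - 1.05363501 = 106.48636499
d1 = (ln(S_0'/K) + (r + sigma^2/2)*T) / (sigma*sqrt(T)) = -1.09879963
d2 = d1 - sigma*sqrt(T) = -1.24022215
exp(-rT) = 0.99476585
N(d1) = 0.13592774; N(d2) = 0.10744662
C = S_0' * N(d1) - K * exp(-rT) * N(d2) = 106.48636499 * 0.13592774 - 126.3000 * 0.99476585 * 0.10744662 = 0.9750

Answer: Price = 0.9750


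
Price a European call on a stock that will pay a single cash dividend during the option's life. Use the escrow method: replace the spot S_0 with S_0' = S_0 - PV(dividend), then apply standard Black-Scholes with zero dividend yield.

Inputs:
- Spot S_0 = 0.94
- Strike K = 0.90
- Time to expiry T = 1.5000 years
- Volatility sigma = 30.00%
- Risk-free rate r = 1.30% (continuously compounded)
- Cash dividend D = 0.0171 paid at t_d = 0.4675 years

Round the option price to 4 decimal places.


Answer: Price = 0.1527

Derivation:
PV(D) = D * exp(-r * t_d) = 0.0171 * 0.99394093 = 0.01699639
S_0' = S_0 - PV(D) = 0.9400 - 0.01699639 = 0.92300361
d1 = (ln(S_0'/K) + (r + sigma^2/2)*T) / (sigma*sqrt(T)) = 0.30547418
d2 = d1 - sigma*sqrt(T) = -0.06194928
exp(-rT) = 0.98068890
N(d1) = 0.61999749; N(d2) = 0.47530161
C = S_0' * N(d1) - K * exp(-rT) * N(d2) = 0.92300361 * 0.61999749 - 0.9000 * 0.98068890 * 0.47530161 = 0.1527


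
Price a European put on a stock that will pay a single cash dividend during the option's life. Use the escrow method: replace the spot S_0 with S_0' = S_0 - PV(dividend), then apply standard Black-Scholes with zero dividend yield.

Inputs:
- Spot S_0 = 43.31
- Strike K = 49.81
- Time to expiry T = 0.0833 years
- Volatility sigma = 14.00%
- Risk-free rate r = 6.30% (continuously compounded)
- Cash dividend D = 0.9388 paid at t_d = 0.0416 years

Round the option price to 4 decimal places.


Answer: Price = 7.1757

Derivation:
PV(D) = D * exp(-r * t_d) = 0.9388 * 0.99738263 = 0.93634281
S_0' = S_0 - PV(D) = 43.3100 - 0.93634281 = 42.37365719
d1 = (ln(S_0'/K) + (r + sigma^2/2)*T) / (sigma*sqrt(T)) = -3.85148183
d2 = d1 - sigma*sqrt(T) = -3.89188827
exp(-rT) = 0.99476585
N(-d1) = 0.99994130; N(-d2) = 0.99995027
P = K * exp(-rT) * N(-d2) - S_0' * N(-d1) = 49.8100 * 0.99476585 * 0.99995027 - 42.37365719 * 0.99994130 = 7.1757


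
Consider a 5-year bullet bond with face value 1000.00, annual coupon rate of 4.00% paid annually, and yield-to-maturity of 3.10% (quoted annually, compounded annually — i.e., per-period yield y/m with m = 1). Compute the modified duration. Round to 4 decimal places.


Answer: Modified duration = 4.4989

Derivation:
Coupon per period c = face * coupon_rate / m = 40.000000
Periods per year m = 1; per-period yield y/m = 0.031000
Number of cashflows N = 5
Cashflows (t years, CF_t, discount factor 1/(1+y/m)^(m*t), PV):
  t = 1.0000: CF_t = 40.000000, DF = 0.969932, PV = 38.797284
  t = 2.0000: CF_t = 40.000000, DF = 0.940768, PV = 37.630732
  t = 3.0000: CF_t = 40.000000, DF = 0.912481, PV = 36.499255
  t = 4.0000: CF_t = 40.000000, DF = 0.885045, PV = 35.401799
  t = 5.0000: CF_t = 1040.000000, DF = 0.858434, PV = 892.770873
Price P = sum_t PV_t = 1041.099942
First compute Macaulay numerator sum_t t * PV_t:
  t * PV_t at t = 1.0000: 38.797284
  t * PV_t at t = 2.0000: 75.261463
  t * PV_t at t = 3.0000: 109.497764
  t * PV_t at t = 4.0000: 141.607195
  t * PV_t at t = 5.0000: 4463.854366
Macaulay duration D = 4829.018072 / 1041.099942 = 4.638381
Modified duration = D / (1 + y/m) = 4.638381 / (1 + 0.031000) = 4.498915


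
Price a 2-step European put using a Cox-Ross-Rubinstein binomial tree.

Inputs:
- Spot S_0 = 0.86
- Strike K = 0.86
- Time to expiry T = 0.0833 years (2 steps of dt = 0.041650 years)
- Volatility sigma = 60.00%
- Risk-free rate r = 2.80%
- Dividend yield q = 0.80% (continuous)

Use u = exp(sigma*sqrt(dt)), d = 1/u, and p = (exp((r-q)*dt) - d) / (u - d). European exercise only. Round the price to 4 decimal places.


dt = T/N = 0.041650
u = exp(sigma*sqrt(dt)) = 1.130263; d = 1/u = 0.884750
p = (exp((r-q)*dt) - d) / (u - d) = 0.472820
Discount per step: exp(-r*dt) = 0.998834
Stock lattice S(k, i) with i counting down-moves:
  k=0: S(0,0) = 0.8600
  k=1: S(1,0) = 0.9720; S(1,1) = 0.7609
  k=2: S(2,0) = 1.0986; S(2,1) = 0.8600; S(2,2) = 0.6732
Terminal payoffs V(N, i) = max(K - S_T, 0):
  V(2,0) = 0.000000; V(2,1) = 0.000000; V(2,2) = 0.186807
Backward induction: V(k, i) = exp(-r*dt) * [p * V(k+1, i) + (1-p) * V(k+1, i+1)].
  V(1,0) = exp(-r*dt) * [p*0.000000 + (1-p)*0.000000] = 0.000000
  V(1,1) = exp(-r*dt) * [p*0.000000 + (1-p)*0.186807] = 0.098366
  V(0,0) = exp(-r*dt) * [p*0.000000 + (1-p)*0.098366] = 0.051796

Answer: Price = V(0,0) = 0.0518


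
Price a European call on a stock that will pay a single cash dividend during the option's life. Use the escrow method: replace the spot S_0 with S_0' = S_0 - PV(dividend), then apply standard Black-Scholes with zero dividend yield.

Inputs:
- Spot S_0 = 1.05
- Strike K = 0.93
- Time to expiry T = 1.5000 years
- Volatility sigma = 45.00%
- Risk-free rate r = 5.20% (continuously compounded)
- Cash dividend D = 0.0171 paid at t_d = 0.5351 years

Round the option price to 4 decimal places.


PV(D) = D * exp(-r * t_d) = 0.0171 * 0.97255836 = 0.01663075
S_0' = S_0 - PV(D) = 1.0500 - 0.01663075 = 1.03336925
d1 = (ln(S_0'/K) + (r + sigma^2/2)*T) / (sigma*sqrt(T)) = 0.60832674
d2 = d1 - sigma*sqrt(T) = 0.05719155
exp(-rT) = 0.92496443
N(d1) = 0.72851461; N(d2) = 0.52280369
C = S_0' * N(d1) - K * exp(-rT) * N(d2) = 1.03336925 * 0.72851461 - 0.9300 * 0.92496443 * 0.52280369 = 0.3031

Answer: Price = 0.3031


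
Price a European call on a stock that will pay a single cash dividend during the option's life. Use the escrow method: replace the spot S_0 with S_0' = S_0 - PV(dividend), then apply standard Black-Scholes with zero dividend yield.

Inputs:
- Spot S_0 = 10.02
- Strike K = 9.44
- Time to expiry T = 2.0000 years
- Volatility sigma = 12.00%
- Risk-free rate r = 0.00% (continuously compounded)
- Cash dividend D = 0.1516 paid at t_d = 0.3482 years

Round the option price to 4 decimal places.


Answer: Price = 0.8892

Derivation:
PV(D) = D * exp(-r * t_d) = 0.1516 * 1.00000000 = 0.15160000
S_0' = S_0 - PV(D) = 10.0200 - 0.15160000 = 9.86840000
d1 = (ln(S_0'/K) + (r + sigma^2/2)*T) / (sigma*sqrt(T)) = 0.34637480
d2 = d1 - sigma*sqrt(T) = 0.17666917
exp(-rT) = 1.00000000
N(d1) = 0.63546947; N(d2) = 0.57011587
C = S_0' * N(d1) - K * exp(-rT) * N(d2) = 9.86840000 * 0.63546947 - 9.4400 * 1.00000000 * 0.57011587 = 0.8892


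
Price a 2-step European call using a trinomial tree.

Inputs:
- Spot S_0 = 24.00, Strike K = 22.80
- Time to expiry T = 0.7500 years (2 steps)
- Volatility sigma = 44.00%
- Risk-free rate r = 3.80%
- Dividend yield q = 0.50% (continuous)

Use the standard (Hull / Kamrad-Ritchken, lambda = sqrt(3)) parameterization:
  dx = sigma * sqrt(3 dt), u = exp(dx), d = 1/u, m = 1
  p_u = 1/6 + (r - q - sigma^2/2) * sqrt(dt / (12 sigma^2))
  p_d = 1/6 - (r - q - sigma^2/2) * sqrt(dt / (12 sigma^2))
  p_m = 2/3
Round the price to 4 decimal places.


Answer: Price = V(0,0) = 4.1486

Derivation:
dt = T/N = 0.375000; dx = sigma*sqrt(3*dt) = 0.466690
u = exp(dx) = 1.594708; d = 1/u = 0.627074
p_u = 0.141034, p_m = 0.666667, p_d = 0.192299
Discount per step: exp(-r*dt) = 0.985851
Stock lattice S(k, j) with j the centered position index:
  k=0: S(0,+0) = 24.0000
  k=1: S(1,-1) = 15.0498; S(1,+0) = 24.0000; S(1,+1) = 38.2730
  k=2: S(2,-2) = 9.4373; S(2,-1) = 15.0498; S(2,+0) = 24.0000; S(2,+1) = 38.2730; S(2,+2) = 61.0342
Terminal payoffs V(N, j) = max(S_T - K, 0):
  V(2,-2) = 0.000000; V(2,-1) = 0.000000; V(2,+0) = 1.200000; V(2,+1) = 15.472985; V(2,+2) = 38.234226
Backward induction: V(k, j) = exp(-r*dt) * [p_u * V(k+1, j+1) + p_m * V(k+1, j) + p_d * V(k+1, j-1)]
  V(1,-1) = exp(-r*dt) * [p_u*1.200000 + p_m*0.000000 + p_d*0.000000] = 0.166846
  V(1,+0) = exp(-r*dt) * [p_u*15.472985 + p_m*1.200000 + p_d*0.000000] = 2.940022
  V(1,+1) = exp(-r*dt) * [p_u*38.234226 + p_m*15.472985 + p_d*1.200000] = 15.712899
  V(0,+0) = exp(-r*dt) * [p_u*15.712899 + p_m*2.940022 + p_d*0.166846] = 4.148612


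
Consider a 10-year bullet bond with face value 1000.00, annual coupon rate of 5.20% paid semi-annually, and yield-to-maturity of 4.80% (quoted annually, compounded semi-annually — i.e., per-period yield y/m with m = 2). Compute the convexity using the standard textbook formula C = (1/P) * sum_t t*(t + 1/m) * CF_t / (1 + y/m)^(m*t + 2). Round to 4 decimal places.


Coupon per period c = face * coupon_rate / m = 26.000000
Periods per year m = 2; per-period yield y/m = 0.024000
Number of cashflows N = 20
Cashflows (t years, CF_t, discount factor 1/(1+y/m)^(m*t), PV):
  t = 0.5000: CF_t = 26.000000, DF = 0.976562, PV = 25.390625
  t = 1.0000: CF_t = 26.000000, DF = 0.953674, PV = 24.795532
  t = 1.5000: CF_t = 26.000000, DF = 0.931323, PV = 24.214387
  t = 2.0000: CF_t = 26.000000, DF = 0.909495, PV = 23.646862
  t = 2.5000: CF_t = 26.000000, DF = 0.888178, PV = 23.092639
  t = 3.0000: CF_t = 26.000000, DF = 0.867362, PV = 22.551405
  t = 3.5000: CF_t = 26.000000, DF = 0.847033, PV = 22.022857
  t = 4.0000: CF_t = 26.000000, DF = 0.827181, PV = 21.506696
  t = 4.5000: CF_t = 26.000000, DF = 0.807794, PV = 21.002633
  t = 5.0000: CF_t = 26.000000, DF = 0.788861, PV = 20.510384
  t = 5.5000: CF_t = 26.000000, DF = 0.770372, PV = 20.029671
  t = 6.0000: CF_t = 26.000000, DF = 0.752316, PV = 19.560226
  t = 6.5000: CF_t = 26.000000, DF = 0.734684, PV = 19.101783
  t = 7.0000: CF_t = 26.000000, DF = 0.717465, PV = 18.654085
  t = 7.5000: CF_t = 26.000000, DF = 0.700649, PV = 18.216880
  t = 8.0000: CF_t = 26.000000, DF = 0.684228, PV = 17.789922
  t = 8.5000: CF_t = 26.000000, DF = 0.668191, PV = 17.372971
  t = 9.0000: CF_t = 26.000000, DF = 0.652530, PV = 16.965792
  t = 9.5000: CF_t = 26.000000, DF = 0.637237, PV = 16.568156
  t = 10.0000: CF_t = 1026.000000, DF = 0.622302, PV = 638.481368
Price P = sum_t PV_t = 1031.474873
Convexity numerator sum_t t*(t + 1/m) * CF_t / (1+y/m)^(m*t + 2):
  t = 0.5000: term = 12.107193
  t = 1.0000: term = 35.470293
  t = 1.5000: term = 69.277917
  t = 2.0000: term = 112.757026
  t = 2.5000: term = 165.171425
  t = 3.0000: term = 225.820307
  t = 3.5000: term = 294.036858
  t = 4.0000: term = 369.186904
  t = 4.5000: term = 450.667607
  t = 5.0000: term = 537.906215
  t = 5.5000: term = 630.358846
  t = 6.0000: term = 727.509321
  t = 6.5000: term = 828.868042
  t = 7.0000: term = 933.970900
  t = 7.5000: term = 1042.378237
  t = 8.0000: term = 1153.673830
  t = 8.5000: term = 1267.463924
  t = 9.0000: term = 1383.376296
  t = 9.5000: term = 1501.059349
  t = 10.0000: term = 63934.844578
Convexity = (1/P) * sum = 75675.905069 / 1031.474873 = 73.366698

Answer: Convexity = 73.3667


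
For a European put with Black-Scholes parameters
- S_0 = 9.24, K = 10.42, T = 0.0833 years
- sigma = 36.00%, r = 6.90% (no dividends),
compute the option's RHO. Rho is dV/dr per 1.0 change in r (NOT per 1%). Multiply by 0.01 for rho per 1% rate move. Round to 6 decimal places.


Answer: Rho = -0.755666

Derivation:
d1 = -1.0494440527; d2 = -1.1533463145
phi(d1) = 0.2300163368; exp(-qT) = 1.0000000000; exp(-rT) = 0.9942687864
N(-d2) = 0.8756158663
Rho = -K*T*exp(-rT)*N(-d2) = -10.4200 * 0.0833 * 0.9942687864 * 0.8756158663 = -0.755666


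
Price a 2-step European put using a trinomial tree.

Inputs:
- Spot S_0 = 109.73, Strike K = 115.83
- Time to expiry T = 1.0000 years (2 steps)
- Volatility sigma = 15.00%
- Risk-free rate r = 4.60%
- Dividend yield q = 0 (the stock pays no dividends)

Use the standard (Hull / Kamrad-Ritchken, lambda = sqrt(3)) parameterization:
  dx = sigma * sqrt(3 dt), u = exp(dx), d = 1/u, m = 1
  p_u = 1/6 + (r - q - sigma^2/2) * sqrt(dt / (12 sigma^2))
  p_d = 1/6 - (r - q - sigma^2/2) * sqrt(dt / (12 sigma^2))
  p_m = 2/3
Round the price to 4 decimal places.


dt = T/N = 0.500000; dx = sigma*sqrt(3*dt) = 0.183712
u = exp(dx) = 1.201669; d = 1/u = 0.832176
p_u = 0.213955, p_m = 0.666667, p_d = 0.119378
Discount per step: exp(-r*dt) = 0.977262
Stock lattice S(k, j) with j the centered position index:
  k=0: S(0,+0) = 109.7300
  k=1: S(1,-1) = 91.3146; S(1,+0) = 109.7300; S(1,+1) = 131.8592
  k=2: S(2,-2) = 75.9898; S(2,-1) = 91.3146; S(2,+0) = 109.7300; S(2,+1) = 131.8592; S(2,+2) = 158.4511
Terminal payoffs V(N, j) = max(K - S_T, 0):
  V(2,-2) = 39.840183; V(2,-1) = 24.515365; V(2,+0) = 6.100000; V(2,+1) = 0.000000; V(2,+2) = 0.000000
Backward induction: V(k, j) = exp(-r*dt) * [p_u * V(k+1, j+1) + p_m * V(k+1, j) + p_d * V(k+1, j-1)]
  V(1,-1) = exp(-r*dt) * [p_u*6.100000 + p_m*24.515365 + p_d*39.840183] = 21.895314
  V(1,+0) = exp(-r*dt) * [p_u*0.000000 + p_m*6.100000 + p_d*24.515365] = 6.834250
  V(1,+1) = exp(-r*dt) * [p_u*0.000000 + p_m*0.000000 + p_d*6.100000] = 0.711648
  V(0,+0) = exp(-r*dt) * [p_u*0.711648 + p_m*6.834250 + p_d*21.895314] = 7.155755

Answer: Price = V(0,0) = 7.1558


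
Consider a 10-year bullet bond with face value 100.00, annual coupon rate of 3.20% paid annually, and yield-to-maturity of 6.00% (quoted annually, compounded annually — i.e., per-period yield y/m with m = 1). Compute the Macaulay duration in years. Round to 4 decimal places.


Answer: Macaulay duration = 8.5232 years

Derivation:
Coupon per period c = face * coupon_rate / m = 3.200000
Periods per year m = 1; per-period yield y/m = 0.060000
Number of cashflows N = 10
Cashflows (t years, CF_t, discount factor 1/(1+y/m)^(m*t), PV):
  t = 1.0000: CF_t = 3.200000, DF = 0.943396, PV = 3.018868
  t = 2.0000: CF_t = 3.200000, DF = 0.889996, PV = 2.847989
  t = 3.0000: CF_t = 3.200000, DF = 0.839619, PV = 2.686782
  t = 4.0000: CF_t = 3.200000, DF = 0.792094, PV = 2.534700
  t = 5.0000: CF_t = 3.200000, DF = 0.747258, PV = 2.391226
  t = 6.0000: CF_t = 3.200000, DF = 0.704961, PV = 2.255874
  t = 7.0000: CF_t = 3.200000, DF = 0.665057, PV = 2.128183
  t = 8.0000: CF_t = 3.200000, DF = 0.627412, PV = 2.007720
  t = 9.0000: CF_t = 3.200000, DF = 0.591898, PV = 1.894075
  t = 10.0000: CF_t = 103.200000, DF = 0.558395, PV = 57.626341
Price P = sum_t PV_t = 79.391756
Macaulay numerator sum_t t * PV_t:
  t * PV_t at t = 1.0000: 3.018868
  t * PV_t at t = 2.0000: 5.695977
  t * PV_t at t = 3.0000: 8.060345
  t * PV_t at t = 4.0000: 10.138799
  t * PV_t at t = 5.0000: 11.956131
  t * PV_t at t = 6.0000: 13.535242
  t * PV_t at t = 7.0000: 14.897279
  t * PV_t at t = 8.0000: 16.061757
  t * PV_t at t = 9.0000: 17.046676
  t * PV_t at t = 10.0000: 576.263410
Macaulay duration D = (sum_t t * PV_t) / P = 676.674484 / 79.391756 = 8.523234


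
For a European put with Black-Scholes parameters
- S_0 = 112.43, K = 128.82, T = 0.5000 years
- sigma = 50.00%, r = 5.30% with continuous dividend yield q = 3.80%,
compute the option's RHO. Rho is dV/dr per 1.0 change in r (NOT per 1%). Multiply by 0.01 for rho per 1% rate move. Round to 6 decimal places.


d1 = -0.1869173854; d2 = -0.5404707760
phi(d1) = 0.3920336552; exp(-qT) = 0.9811793622; exp(-rT) = 0.9738480438
N(-d2) = 0.7055637952
Rho = -K*T*exp(-rT)*N(-d2) = -128.8200 * 0.5000 * 0.9738480438 * 0.7055637952 = -44.256879

Answer: Rho = -44.256879


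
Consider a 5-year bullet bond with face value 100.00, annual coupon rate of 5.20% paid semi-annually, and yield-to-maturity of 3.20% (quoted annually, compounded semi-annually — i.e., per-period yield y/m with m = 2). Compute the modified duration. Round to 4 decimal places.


Coupon per period c = face * coupon_rate / m = 2.600000
Periods per year m = 2; per-period yield y/m = 0.016000
Number of cashflows N = 10
Cashflows (t years, CF_t, discount factor 1/(1+y/m)^(m*t), PV):
  t = 0.5000: CF_t = 2.600000, DF = 0.984252, PV = 2.559055
  t = 1.0000: CF_t = 2.600000, DF = 0.968752, PV = 2.518755
  t = 1.5000: CF_t = 2.600000, DF = 0.953496, PV = 2.479090
  t = 2.0000: CF_t = 2.600000, DF = 0.938480, PV = 2.440049
  t = 2.5000: CF_t = 2.600000, DF = 0.923701, PV = 2.401623
  t = 3.0000: CF_t = 2.600000, DF = 0.909155, PV = 2.363802
  t = 3.5000: CF_t = 2.600000, DF = 0.894837, PV = 2.326577
  t = 4.0000: CF_t = 2.600000, DF = 0.880745, PV = 2.289938
  t = 4.5000: CF_t = 2.600000, DF = 0.866875, PV = 2.253876
  t = 5.0000: CF_t = 102.600000, DF = 0.853224, PV = 87.540754
Price P = sum_t PV_t = 109.173518
First compute Macaulay numerator sum_t t * PV_t:
  t * PV_t at t = 0.5000: 1.279528
  t * PV_t at t = 1.0000: 2.518755
  t * PV_t at t = 1.5000: 3.718634
  t * PV_t at t = 2.0000: 4.880098
  t * PV_t at t = 2.5000: 6.004057
  t * PV_t at t = 3.0000: 7.091406
  t * PV_t at t = 3.5000: 8.143019
  t * PV_t at t = 4.0000: 9.159751
  t * PV_t at t = 4.5000: 10.142441
  t * PV_t at t = 5.0000: 437.703768
Macaulay duration D = 490.641457 / 109.173518 = 4.494144
Modified duration = D / (1 + y/m) = 4.494144 / (1 + 0.016000) = 4.423370

Answer: Modified duration = 4.4234


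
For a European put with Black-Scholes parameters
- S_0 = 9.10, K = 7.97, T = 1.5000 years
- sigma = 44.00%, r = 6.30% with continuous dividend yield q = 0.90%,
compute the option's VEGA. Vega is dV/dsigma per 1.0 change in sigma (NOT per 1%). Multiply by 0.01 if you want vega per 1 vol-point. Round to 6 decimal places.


d1 = 0.6657971444; d2 = 0.1269094010
phi(d1) = 0.3196331165; exp(-qT) = 0.9865907163; exp(-rT) = 0.9098277346
Vega = S * exp(-qT) * phi(d1) * sqrt(T) = 9.1000 * 0.9865907163 * 0.3196331165 * 1.2247448714 = 3.514599

Answer: Vega = 3.514599


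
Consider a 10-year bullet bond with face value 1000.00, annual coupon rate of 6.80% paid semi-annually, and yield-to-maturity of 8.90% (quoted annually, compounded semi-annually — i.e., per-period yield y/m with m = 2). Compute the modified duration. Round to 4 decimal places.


Coupon per period c = face * coupon_rate / m = 34.000000
Periods per year m = 2; per-period yield y/m = 0.044500
Number of cashflows N = 20
Cashflows (t years, CF_t, discount factor 1/(1+y/m)^(m*t), PV):
  t = 0.5000: CF_t = 34.000000, DF = 0.957396, PV = 32.551460
  t = 1.0000: CF_t = 34.000000, DF = 0.916607, PV = 31.164634
  t = 1.5000: CF_t = 34.000000, DF = 0.877556, PV = 29.836892
  t = 2.0000: CF_t = 34.000000, DF = 0.840168, PV = 28.565718
  t = 2.5000: CF_t = 34.000000, DF = 0.804374, PV = 27.348701
  t = 3.0000: CF_t = 34.000000, DF = 0.770104, PV = 26.183533
  t = 3.5000: CF_t = 34.000000, DF = 0.737294, PV = 25.068007
  t = 4.0000: CF_t = 34.000000, DF = 0.705883, PV = 24.000007
  t = 4.5000: CF_t = 34.000000, DF = 0.675809, PV = 22.977508
  t = 5.0000: CF_t = 34.000000, DF = 0.647017, PV = 21.998571
  t = 5.5000: CF_t = 34.000000, DF = 0.619451, PV = 21.061341
  t = 6.0000: CF_t = 34.000000, DF = 0.593060, PV = 20.164042
  t = 6.5000: CF_t = 34.000000, DF = 0.567793, PV = 19.304970
  t = 7.0000: CF_t = 34.000000, DF = 0.543603, PV = 18.482499
  t = 7.5000: CF_t = 34.000000, DF = 0.520443, PV = 17.695069
  t = 8.0000: CF_t = 34.000000, DF = 0.498270, PV = 16.941186
  t = 8.5000: CF_t = 34.000000, DF = 0.477042, PV = 16.219422
  t = 9.0000: CF_t = 34.000000, DF = 0.456718, PV = 15.528407
  t = 9.5000: CF_t = 34.000000, DF = 0.437260, PV = 14.866833
  t = 10.0000: CF_t = 1034.000000, DF = 0.418631, PV = 432.864183
Price P = sum_t PV_t = 862.822983
First compute Macaulay numerator sum_t t * PV_t:
  t * PV_t at t = 0.5000: 16.275730
  t * PV_t at t = 1.0000: 31.164634
  t * PV_t at t = 1.5000: 44.755338
  t * PV_t at t = 2.0000: 57.131435
  t * PV_t at t = 2.5000: 68.371751
  t * PV_t at t = 3.0000: 78.550600
  t * PV_t at t = 3.5000: 87.738024
  t * PV_t at t = 4.0000: 96.000027
  t * PV_t at t = 4.5000: 103.398784
  t * PV_t at t = 5.0000: 109.992856
  t * PV_t at t = 5.5000: 115.837378
  t * PV_t at t = 6.0000: 120.984250
  t * PV_t at t = 6.5000: 125.482308
  t * PV_t at t = 7.0000: 129.377495
  t * PV_t at t = 7.5000: 132.713015
  t * PV_t at t = 8.0000: 135.529487
  t * PV_t at t = 8.5000: 137.865084
  t * PV_t at t = 9.0000: 139.755667
  t * PV_t at t = 9.5000: 141.234917
  t * PV_t at t = 10.0000: 4328.641835
Macaulay duration D = 6200.800616 / 862.822983 = 7.186643
Modified duration = D / (1 + y/m) = 7.186643 / (1 + 0.044500) = 6.880462

Answer: Modified duration = 6.8805


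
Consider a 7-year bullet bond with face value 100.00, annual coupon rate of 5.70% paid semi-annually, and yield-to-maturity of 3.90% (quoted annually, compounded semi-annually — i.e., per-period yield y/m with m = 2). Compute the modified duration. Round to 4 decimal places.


Answer: Modified duration = 5.8231

Derivation:
Coupon per period c = face * coupon_rate / m = 2.850000
Periods per year m = 2; per-period yield y/m = 0.019500
Number of cashflows N = 14
Cashflows (t years, CF_t, discount factor 1/(1+y/m)^(m*t), PV):
  t = 0.5000: CF_t = 2.850000, DF = 0.980873, PV = 2.795488
  t = 1.0000: CF_t = 2.850000, DF = 0.962112, PV = 2.742019
  t = 1.5000: CF_t = 2.850000, DF = 0.943709, PV = 2.689572
  t = 2.0000: CF_t = 2.850000, DF = 0.925659, PV = 2.638128
  t = 2.5000: CF_t = 2.850000, DF = 0.907954, PV = 2.587669
  t = 3.0000: CF_t = 2.850000, DF = 0.890588, PV = 2.538175
  t = 3.5000: CF_t = 2.850000, DF = 0.873553, PV = 2.489627
  t = 4.0000: CF_t = 2.850000, DF = 0.856845, PV = 2.442008
  t = 4.5000: CF_t = 2.850000, DF = 0.840456, PV = 2.395299
  t = 5.0000: CF_t = 2.850000, DF = 0.824380, PV = 2.349484
  t = 5.5000: CF_t = 2.850000, DF = 0.808613, PV = 2.304546
  t = 6.0000: CF_t = 2.850000, DF = 0.793146, PV = 2.260467
  t = 6.5000: CF_t = 2.850000, DF = 0.777976, PV = 2.217231
  t = 7.0000: CF_t = 102.850000, DF = 0.763095, PV = 78.484352
Price P = sum_t PV_t = 110.934063
First compute Macaulay numerator sum_t t * PV_t:
  t * PV_t at t = 0.5000: 1.397744
  t * PV_t at t = 1.0000: 2.742019
  t * PV_t at t = 1.5000: 4.034358
  t * PV_t at t = 2.0000: 5.276257
  t * PV_t at t = 2.5000: 6.469172
  t * PV_t at t = 3.0000: 7.614524
  t * PV_t at t = 3.5000: 8.713694
  t * PV_t at t = 4.0000: 9.768031
  t * PV_t at t = 4.5000: 10.778847
  t * PV_t at t = 5.0000: 11.747422
  t * PV_t at t = 5.5000: 12.675001
  t * PV_t at t = 6.0000: 13.562800
  t * PV_t at t = 6.5000: 14.411999
  t * PV_t at t = 7.0000: 549.390461
Macaulay duration D = 658.582328 / 110.934063 = 5.936701
Modified duration = D / (1 + y/m) = 5.936701 / (1 + 0.019500) = 5.823149
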